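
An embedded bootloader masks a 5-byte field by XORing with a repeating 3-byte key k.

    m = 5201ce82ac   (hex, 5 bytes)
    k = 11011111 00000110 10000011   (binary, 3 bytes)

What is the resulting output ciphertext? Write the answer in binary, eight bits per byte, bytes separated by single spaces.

10001101 00000111 01001101 01011101 10101010

The 3-byte key repeats, so the effective keystream is df 06 83 df 06.
byte 0: 52 ^ df = 8d
byte 1: 01 ^ 06 = 07
byte 2: ce ^ 83 = 4d
byte 3: 82 ^ df = 5d
byte 4: ac ^ 06 = aa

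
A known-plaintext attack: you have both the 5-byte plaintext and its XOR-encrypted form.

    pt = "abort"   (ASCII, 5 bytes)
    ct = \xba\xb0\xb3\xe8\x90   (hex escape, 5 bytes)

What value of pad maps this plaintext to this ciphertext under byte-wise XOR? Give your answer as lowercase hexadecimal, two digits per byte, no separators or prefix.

Since ct = pt ⊕ pad, XORing both sides with pt gives pad = pt ⊕ ct.
61 ^ ba = db
62 ^ b0 = d2
6f ^ b3 = dc
72 ^ e8 = 9a
74 ^ 90 = e4

dbd2dc9ae4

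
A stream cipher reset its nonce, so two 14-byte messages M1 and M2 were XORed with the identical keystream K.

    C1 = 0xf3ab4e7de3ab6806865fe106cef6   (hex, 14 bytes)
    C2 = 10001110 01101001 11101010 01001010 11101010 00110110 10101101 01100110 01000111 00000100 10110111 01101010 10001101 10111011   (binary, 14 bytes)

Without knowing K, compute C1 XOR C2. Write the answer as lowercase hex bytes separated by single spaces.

C1 ⊕ C2 = (M1 ⊕ K) ⊕ (M2 ⊕ K) = M1 ⊕ M2 — the shared key cancels under XOR.
f3 ^ 8e = 7d
ab ^ 69 = c2
4e ^ ea = a4
7d ^ 4a = 37
e3 ^ ea = 09
ab ^ 36 = 9d
68 ^ ad = c5
06 ^ 66 = 60
86 ^ 47 = c1
5f ^ 04 = 5b
e1 ^ b7 = 56
06 ^ 6a = 6c
ce ^ 8d = 43
f6 ^ bb = 4d

7d c2 a4 37 09 9d c5 60 c1 5b 56 6c 43 4d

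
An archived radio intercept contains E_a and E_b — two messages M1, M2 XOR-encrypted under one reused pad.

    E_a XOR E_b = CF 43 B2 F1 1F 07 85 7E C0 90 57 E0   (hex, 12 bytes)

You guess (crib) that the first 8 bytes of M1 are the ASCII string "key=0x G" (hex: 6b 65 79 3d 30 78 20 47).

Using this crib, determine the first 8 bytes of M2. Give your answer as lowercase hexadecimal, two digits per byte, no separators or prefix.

Since E_a ⊕ E_b = M1 ⊕ M2, XORing with the guessed M1 bytes yields the corresponding M2 bytes: M2 = (E_a ⊕ E_b) ⊕ M1.
207 XOR 107 = 164
 67 XOR 101 =  38
178 XOR 121 = 203
241 XOR  61 = 204
 31 XOR  48 =  47
  7 XOR 120 = 127
133 XOR  32 = 165
126 XOR  71 =  57

a426cbcc2f7fa539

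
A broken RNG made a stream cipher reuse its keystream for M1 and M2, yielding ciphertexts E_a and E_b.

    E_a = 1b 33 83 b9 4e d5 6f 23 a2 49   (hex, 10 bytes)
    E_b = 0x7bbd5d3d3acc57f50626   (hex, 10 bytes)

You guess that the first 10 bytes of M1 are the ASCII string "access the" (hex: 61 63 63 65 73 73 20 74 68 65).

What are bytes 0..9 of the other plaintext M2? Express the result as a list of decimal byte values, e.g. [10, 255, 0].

[1, 237, 189, 225, 7, 106, 24, 162, 204, 10]

First, E_a ⊕ E_b = (M1 ⊕ K) ⊕ (M2 ⊕ K) = M1 ⊕ M2, so the key drops out. Then M2 = (M1 ⊕ M2) ⊕ M1 over the first 10 bytes.
byte 0: (1b ^ 7b) ^ 61 = 60 ^ 61 = 01
byte 1: (33 ^ bd) ^ 63 = 8e ^ 63 = ed
byte 2: (83 ^ 5d) ^ 63 = de ^ 63 = bd
byte 3: (b9 ^ 3d) ^ 65 = 84 ^ 65 = e1
byte 4: (4e ^ 3a) ^ 73 = 74 ^ 73 = 07
byte 5: (d5 ^ cc) ^ 73 = 19 ^ 73 = 6a
byte 6: (6f ^ 57) ^ 20 = 38 ^ 20 = 18
byte 7: (23 ^ f5) ^ 74 = d6 ^ 74 = a2
byte 8: (a2 ^ 06) ^ 68 = a4 ^ 68 = cc
byte 9: (49 ^ 26) ^ 65 = 6f ^ 65 = 0a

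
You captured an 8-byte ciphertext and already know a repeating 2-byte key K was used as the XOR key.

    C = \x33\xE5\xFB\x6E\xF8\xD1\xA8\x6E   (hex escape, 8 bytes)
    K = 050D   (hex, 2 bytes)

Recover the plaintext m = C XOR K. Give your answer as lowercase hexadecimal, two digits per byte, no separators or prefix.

The 2-byte key repeats, so the effective keystream is 05 0d 05 0d 05 0d 05 0d.
byte 0: 33 ⊕ 05 = 36
byte 1: e5 ⊕ 0d = e8
byte 2: fb ⊕ 05 = fe
byte 3: 6e ⊕ 0d = 63
byte 4: f8 ⊕ 05 = fd
byte 5: d1 ⊕ 0d = dc
byte 6: a8 ⊕ 05 = ad
byte 7: 6e ⊕ 0d = 63

36e8fe63fddcad63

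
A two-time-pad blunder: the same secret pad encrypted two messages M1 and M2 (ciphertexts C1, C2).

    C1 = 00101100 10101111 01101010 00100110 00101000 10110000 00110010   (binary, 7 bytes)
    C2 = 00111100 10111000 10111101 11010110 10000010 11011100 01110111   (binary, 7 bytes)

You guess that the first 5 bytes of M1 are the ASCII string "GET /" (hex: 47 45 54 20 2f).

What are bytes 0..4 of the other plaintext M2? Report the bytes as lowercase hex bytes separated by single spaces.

57 52 83 d0 85

First, C1 ⊕ C2 = (M1 ⊕ K) ⊕ (M2 ⊕ K) = M1 ⊕ M2, so the key drops out. Then M2 = (M1 ⊕ M2) ⊕ M1 over the first 5 bytes.
byte 0: (2c xor 3c) xor 47 = 10 xor 47 = 57
byte 1: (af xor b8) xor 45 = 17 xor 45 = 52
byte 2: (6a xor bd) xor 54 = d7 xor 54 = 83
byte 3: (26 xor d6) xor 20 = f0 xor 20 = d0
byte 4: (28 xor 82) xor 2f = aa xor 2f = 85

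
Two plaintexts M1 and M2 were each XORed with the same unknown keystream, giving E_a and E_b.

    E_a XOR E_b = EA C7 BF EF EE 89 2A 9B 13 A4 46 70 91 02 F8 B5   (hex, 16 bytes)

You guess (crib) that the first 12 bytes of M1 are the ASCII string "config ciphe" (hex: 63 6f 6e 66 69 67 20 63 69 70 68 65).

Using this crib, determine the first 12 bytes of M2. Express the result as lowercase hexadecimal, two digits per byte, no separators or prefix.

Since E_a ⊕ E_b = M1 ⊕ M2, XORing with the guessed M1 bytes yields the corresponding M2 bytes: M2 = (E_a ⊕ E_b) ⊕ M1.
234 xor  99 = 137
199 xor 111 = 168
191 xor 110 = 209
239 xor 102 = 137
238 xor 105 = 135
137 xor 103 = 238
 42 xor  32 =  10
155 xor  99 = 248
 19 xor 105 = 122
164 xor 112 = 212
 70 xor 104 =  46
112 xor 101 =  21

89a8d18987ee0af87ad42e15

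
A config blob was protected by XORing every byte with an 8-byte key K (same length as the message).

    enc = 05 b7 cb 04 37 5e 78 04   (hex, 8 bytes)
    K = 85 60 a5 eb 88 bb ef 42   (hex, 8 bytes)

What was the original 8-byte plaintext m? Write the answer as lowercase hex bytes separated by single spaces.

80 d7 6e ef bf e5 97 46

byte 0: 05 ^ 85 = 80
byte 1: b7 ^ 60 = d7
byte 2: cb ^ a5 = 6e
byte 3: 04 ^ eb = ef
byte 4: 37 ^ 88 = bf
byte 5: 5e ^ bb = e5
byte 6: 78 ^ ef = 97
byte 7: 04 ^ 42 = 46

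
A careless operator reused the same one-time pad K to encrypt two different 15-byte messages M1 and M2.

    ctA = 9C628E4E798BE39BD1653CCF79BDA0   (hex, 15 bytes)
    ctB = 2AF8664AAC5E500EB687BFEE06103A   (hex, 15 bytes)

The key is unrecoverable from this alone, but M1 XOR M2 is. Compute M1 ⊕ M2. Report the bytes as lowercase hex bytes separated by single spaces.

b6 9a e8 04 d5 d5 b3 95 67 e2 83 21 7f ad 9a

ctA ⊕ ctB = (M1 ⊕ K) ⊕ (M2 ⊕ K) = M1 ⊕ M2 — the shared key cancels under XOR.
9c ⊕ 2a = b6
62 ⊕ f8 = 9a
8e ⊕ 66 = e8
4e ⊕ 4a = 04
79 ⊕ ac = d5
8b ⊕ 5e = d5
e3 ⊕ 50 = b3
9b ⊕ 0e = 95
d1 ⊕ b6 = 67
65 ⊕ 87 = e2
3c ⊕ bf = 83
cf ⊕ ee = 21
79 ⊕ 06 = 7f
bd ⊕ 10 = ad
a0 ⊕ 3a = 9a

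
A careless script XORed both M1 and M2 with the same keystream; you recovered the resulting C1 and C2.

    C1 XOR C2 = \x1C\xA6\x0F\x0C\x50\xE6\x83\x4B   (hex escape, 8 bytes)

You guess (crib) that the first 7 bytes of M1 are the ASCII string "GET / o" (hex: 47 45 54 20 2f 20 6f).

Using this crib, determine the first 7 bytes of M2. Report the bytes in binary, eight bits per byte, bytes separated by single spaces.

01011011 11100011 01011011 00101100 01111111 11000110 11101100

Since C1 ⊕ C2 = M1 ⊕ M2, XORing with the guessed M1 bytes yields the corresponding M2 bytes: M2 = (C1 ⊕ C2) ⊕ M1.
1c ^ 47 = 5b
a6 ^ 45 = e3
0f ^ 54 = 5b
0c ^ 20 = 2c
50 ^ 2f = 7f
e6 ^ 20 = c6
83 ^ 6f = ec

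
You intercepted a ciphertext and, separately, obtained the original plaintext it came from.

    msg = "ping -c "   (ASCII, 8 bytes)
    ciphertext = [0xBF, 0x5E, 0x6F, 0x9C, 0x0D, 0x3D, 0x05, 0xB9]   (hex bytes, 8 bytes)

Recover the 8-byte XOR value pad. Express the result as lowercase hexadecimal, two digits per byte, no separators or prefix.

cf3701fb2d106699

Since ciphertext = msg ⊕ pad, XORing both sides with msg gives pad = msg ⊕ ciphertext.
01110000 ⊕ 10111111 = 11001111
01101001 ⊕ 01011110 = 00110111
01101110 ⊕ 01101111 = 00000001
01100111 ⊕ 10011100 = 11111011
00100000 ⊕ 00001101 = 00101101
00101101 ⊕ 00111101 = 00010000
01100011 ⊕ 00000101 = 01100110
00100000 ⊕ 10111001 = 10011001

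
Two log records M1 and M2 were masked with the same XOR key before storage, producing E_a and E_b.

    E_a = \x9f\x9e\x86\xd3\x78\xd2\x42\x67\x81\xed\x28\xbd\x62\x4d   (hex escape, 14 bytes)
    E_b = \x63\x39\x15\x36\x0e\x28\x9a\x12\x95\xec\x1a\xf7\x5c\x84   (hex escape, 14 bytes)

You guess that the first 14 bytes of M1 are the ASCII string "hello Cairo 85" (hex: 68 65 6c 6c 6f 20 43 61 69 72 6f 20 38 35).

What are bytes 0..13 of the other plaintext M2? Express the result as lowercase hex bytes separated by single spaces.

94 c2 ff 89 19 da 9b 14 7d 73 5d 6a 06 fc

First, E_a ⊕ E_b = (M1 ⊕ K) ⊕ (M2 ⊕ K) = M1 ⊕ M2, so the key drops out. Then M2 = (M1 ⊕ M2) ⊕ M1 over the first 14 bytes.
byte 0: (9f ^ 63) ^ 68 = fc ^ 68 = 94
byte 1: (9e ^ 39) ^ 65 = a7 ^ 65 = c2
byte 2: (86 ^ 15) ^ 6c = 93 ^ 6c = ff
byte 3: (d3 ^ 36) ^ 6c = e5 ^ 6c = 89
byte 4: (78 ^ 0e) ^ 6f = 76 ^ 6f = 19
byte 5: (d2 ^ 28) ^ 20 = fa ^ 20 = da
byte 6: (42 ^ 9a) ^ 43 = d8 ^ 43 = 9b
byte 7: (67 ^ 12) ^ 61 = 75 ^ 61 = 14
byte 8: (81 ^ 95) ^ 69 = 14 ^ 69 = 7d
byte 9: (ed ^ ec) ^ 72 = 01 ^ 72 = 73
byte 10: (28 ^ 1a) ^ 6f = 32 ^ 6f = 5d
byte 11: (bd ^ f7) ^ 20 = 4a ^ 20 = 6a
byte 12: (62 ^ 5c) ^ 38 = 3e ^ 38 = 06
byte 13: (4d ^ 84) ^ 35 = c9 ^ 35 = fc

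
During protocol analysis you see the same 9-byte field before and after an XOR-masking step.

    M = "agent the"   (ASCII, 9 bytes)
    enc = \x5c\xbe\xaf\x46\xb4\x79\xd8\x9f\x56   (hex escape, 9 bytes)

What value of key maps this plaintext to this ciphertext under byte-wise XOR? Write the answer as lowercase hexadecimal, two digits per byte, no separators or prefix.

Since enc = M ⊕ key, XORing both sides with M gives key = M ⊕ enc.
byte 0: 01100001 xor 01011100 = 00111101
byte 1: 01100111 xor 10111110 = 11011001
byte 2: 01100101 xor 10101111 = 11001010
byte 3: 01101110 xor 01000110 = 00101000
byte 4: 01110100 xor 10110100 = 11000000
byte 5: 00100000 xor 01111001 = 01011001
byte 6: 01110100 xor 11011000 = 10101100
byte 7: 01101000 xor 10011111 = 11110111
byte 8: 01100101 xor 01010110 = 00110011

3dd9ca28c059acf733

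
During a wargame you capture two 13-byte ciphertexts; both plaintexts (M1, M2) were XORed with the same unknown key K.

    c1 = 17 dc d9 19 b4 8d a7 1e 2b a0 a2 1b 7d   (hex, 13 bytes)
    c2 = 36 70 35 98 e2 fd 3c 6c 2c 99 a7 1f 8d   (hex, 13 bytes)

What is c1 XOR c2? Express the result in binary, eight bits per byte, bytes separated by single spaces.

c1 ⊕ c2 = (M1 ⊕ K) ⊕ (M2 ⊕ K) = M1 ⊕ M2 — the shared key cancels under XOR.
byte 0: 17 xor 36 = 21
byte 1: dc xor 70 = ac
byte 2: d9 xor 35 = ec
byte 3: 19 xor 98 = 81
byte 4: b4 xor e2 = 56
byte 5: 8d xor fd = 70
byte 6: a7 xor 3c = 9b
byte 7: 1e xor 6c = 72
byte 8: 2b xor 2c = 07
byte 9: a0 xor 99 = 39
byte 10: a2 xor a7 = 05
byte 11: 1b xor 1f = 04
byte 12: 7d xor 8d = f0

00100001 10101100 11101100 10000001 01010110 01110000 10011011 01110010 00000111 00111001 00000101 00000100 11110000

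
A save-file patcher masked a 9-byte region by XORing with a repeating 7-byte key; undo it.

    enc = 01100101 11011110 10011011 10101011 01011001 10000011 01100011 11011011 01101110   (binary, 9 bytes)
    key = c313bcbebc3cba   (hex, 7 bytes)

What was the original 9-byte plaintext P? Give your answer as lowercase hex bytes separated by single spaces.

a6 cd 27 15 e5 bf d9 18 7d

The 7-byte key repeats, so the effective keystream is c3 13 bc be bc 3c ba c3 13.
byte 0: 65 ^ c3 = a6
byte 1: de ^ 13 = cd
byte 2: 9b ^ bc = 27
byte 3: ab ^ be = 15
byte 4: 59 ^ bc = e5
byte 5: 83 ^ 3c = bf
byte 6: 63 ^ ba = d9
byte 7: db ^ c3 = 18
byte 8: 6e ^ 13 = 7d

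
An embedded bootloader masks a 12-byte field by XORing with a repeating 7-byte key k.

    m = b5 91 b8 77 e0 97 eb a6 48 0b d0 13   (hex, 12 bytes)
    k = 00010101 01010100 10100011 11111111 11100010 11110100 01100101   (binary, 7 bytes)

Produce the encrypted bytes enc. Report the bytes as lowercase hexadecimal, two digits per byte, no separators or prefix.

The 7-byte key repeats, so the effective keystream is 15 54 a3 ff e2 f4 65 15 54 a3 ff e2.
byte 0: 10110101 ^ 00010101 = 10100000
byte 1: 10010001 ^ 01010100 = 11000101
byte 2: 10111000 ^ 10100011 = 00011011
byte 3: 01110111 ^ 11111111 = 10001000
byte 4: 11100000 ^ 11100010 = 00000010
byte 5: 10010111 ^ 11110100 = 01100011
byte 6: 11101011 ^ 01100101 = 10001110
byte 7: 10100110 ^ 00010101 = 10110011
byte 8: 01001000 ^ 01010100 = 00011100
byte 9: 00001011 ^ 10100011 = 10101000
byte 10: 11010000 ^ 11111111 = 00101111
byte 11: 00010011 ^ 11100010 = 11110001

a0c51b8802638eb31ca82ff1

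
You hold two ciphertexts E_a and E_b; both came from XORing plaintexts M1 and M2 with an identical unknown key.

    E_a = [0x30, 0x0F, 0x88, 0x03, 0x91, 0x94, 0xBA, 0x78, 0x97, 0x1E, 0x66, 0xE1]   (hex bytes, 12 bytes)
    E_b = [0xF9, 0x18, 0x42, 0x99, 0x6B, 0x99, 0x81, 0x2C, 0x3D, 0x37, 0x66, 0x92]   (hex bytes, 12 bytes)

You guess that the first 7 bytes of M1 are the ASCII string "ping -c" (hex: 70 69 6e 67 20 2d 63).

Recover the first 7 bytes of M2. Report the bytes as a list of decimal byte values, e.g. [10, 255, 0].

First, E_a ⊕ E_b = (M1 ⊕ K) ⊕ (M2 ⊕ K) = M1 ⊕ M2, so the key drops out. Then M2 = (M1 ⊕ M2) ⊕ M1 over the first 7 bytes.
byte 0: (30 ^ f9) ^ 70 = c9 ^ 70 = b9
byte 1: (0f ^ 18) ^ 69 = 17 ^ 69 = 7e
byte 2: (88 ^ 42) ^ 6e = ca ^ 6e = a4
byte 3: (03 ^ 99) ^ 67 = 9a ^ 67 = fd
byte 4: (91 ^ 6b) ^ 20 = fa ^ 20 = da
byte 5: (94 ^ 99) ^ 2d = 0d ^ 2d = 20
byte 6: (ba ^ 81) ^ 63 = 3b ^ 63 = 58

[185, 126, 164, 253, 218, 32, 88]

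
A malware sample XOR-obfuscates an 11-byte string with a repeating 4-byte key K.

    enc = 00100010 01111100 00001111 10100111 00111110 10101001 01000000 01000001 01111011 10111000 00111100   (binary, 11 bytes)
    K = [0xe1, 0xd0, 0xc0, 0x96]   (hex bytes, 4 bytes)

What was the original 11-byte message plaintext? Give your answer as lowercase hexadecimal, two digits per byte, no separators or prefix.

c3accf31df7980d79a68fc

The 4-byte key repeats, so the effective keystream is e1 d0 c0 96 e1 d0 c0 96 e1 d0 c0.
byte 0: 22 ^ e1 = c3
byte 1: 7c ^ d0 = ac
byte 2: 0f ^ c0 = cf
byte 3: a7 ^ 96 = 31
byte 4: 3e ^ e1 = df
byte 5: a9 ^ d0 = 79
byte 6: 40 ^ c0 = 80
byte 7: 41 ^ 96 = d7
byte 8: 7b ^ e1 = 9a
byte 9: b8 ^ d0 = 68
byte 10: 3c ^ c0 = fc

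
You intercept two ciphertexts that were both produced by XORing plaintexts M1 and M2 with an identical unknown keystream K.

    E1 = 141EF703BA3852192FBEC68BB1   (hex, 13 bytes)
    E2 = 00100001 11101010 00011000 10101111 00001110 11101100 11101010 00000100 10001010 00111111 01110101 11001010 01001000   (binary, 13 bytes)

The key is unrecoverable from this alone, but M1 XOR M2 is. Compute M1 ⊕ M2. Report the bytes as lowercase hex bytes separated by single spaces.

35 f4 ef ac b4 d4 b8 1d a5 81 b3 41 f9

E1 ⊕ E2 = (M1 ⊕ K) ⊕ (M2 ⊕ K) = M1 ⊕ M2 — the shared key cancels under XOR.
byte 0: 14 XOR 21 = 35
byte 1: 1e XOR ea = f4
byte 2: f7 XOR 18 = ef
byte 3: 03 XOR af = ac
byte 4: ba XOR 0e = b4
byte 5: 38 XOR ec = d4
byte 6: 52 XOR ea = b8
byte 7: 19 XOR 04 = 1d
byte 8: 2f XOR 8a = a5
byte 9: be XOR 3f = 81
byte 10: c6 XOR 75 = b3
byte 11: 8b XOR ca = 41
byte 12: b1 XOR 48 = f9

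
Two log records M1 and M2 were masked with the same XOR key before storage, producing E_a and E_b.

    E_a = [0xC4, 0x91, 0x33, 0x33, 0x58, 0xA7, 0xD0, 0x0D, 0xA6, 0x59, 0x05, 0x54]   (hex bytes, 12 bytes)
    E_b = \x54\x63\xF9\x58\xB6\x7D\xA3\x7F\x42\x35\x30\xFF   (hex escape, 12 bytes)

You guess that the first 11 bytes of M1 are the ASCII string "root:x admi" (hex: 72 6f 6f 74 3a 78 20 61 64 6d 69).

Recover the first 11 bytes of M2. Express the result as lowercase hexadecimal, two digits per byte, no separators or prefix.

e29da51fd4a2531380015c

First, E_a ⊕ E_b = (M1 ⊕ K) ⊕ (M2 ⊕ K) = M1 ⊕ M2, so the key drops out. Then M2 = (M1 ⊕ M2) ⊕ M1 over the first 11 bytes.
byte 0: (c4 ⊕ 54) ⊕ 72 = 90 ⊕ 72 = e2
byte 1: (91 ⊕ 63) ⊕ 6f = f2 ⊕ 6f = 9d
byte 2: (33 ⊕ f9) ⊕ 6f = ca ⊕ 6f = a5
byte 3: (33 ⊕ 58) ⊕ 74 = 6b ⊕ 74 = 1f
byte 4: (58 ⊕ b6) ⊕ 3a = ee ⊕ 3a = d4
byte 5: (a7 ⊕ 7d) ⊕ 78 = da ⊕ 78 = a2
byte 6: (d0 ⊕ a3) ⊕ 20 = 73 ⊕ 20 = 53
byte 7: (0d ⊕ 7f) ⊕ 61 = 72 ⊕ 61 = 13
byte 8: (a6 ⊕ 42) ⊕ 64 = e4 ⊕ 64 = 80
byte 9: (59 ⊕ 35) ⊕ 6d = 6c ⊕ 6d = 01
byte 10: (05 ⊕ 30) ⊕ 69 = 35 ⊕ 69 = 5c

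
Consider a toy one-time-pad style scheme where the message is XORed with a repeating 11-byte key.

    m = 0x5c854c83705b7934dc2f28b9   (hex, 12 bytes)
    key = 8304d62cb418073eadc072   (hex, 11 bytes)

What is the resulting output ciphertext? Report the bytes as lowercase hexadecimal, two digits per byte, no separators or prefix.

df819aafc4437e0a71ef5a3a

The 11-byte key repeats, so the effective keystream is 83 04 d6 2c b4 18 07 3e ad c0 72 83.
byte 0: 5c ⊕ 83 = df
byte 1: 85 ⊕ 04 = 81
byte 2: 4c ⊕ d6 = 9a
byte 3: 83 ⊕ 2c = af
byte 4: 70 ⊕ b4 = c4
byte 5: 5b ⊕ 18 = 43
byte 6: 79 ⊕ 07 = 7e
byte 7: 34 ⊕ 3e = 0a
byte 8: dc ⊕ ad = 71
byte 9: 2f ⊕ c0 = ef
byte 10: 28 ⊕ 72 = 5a
byte 11: b9 ⊕ 83 = 3a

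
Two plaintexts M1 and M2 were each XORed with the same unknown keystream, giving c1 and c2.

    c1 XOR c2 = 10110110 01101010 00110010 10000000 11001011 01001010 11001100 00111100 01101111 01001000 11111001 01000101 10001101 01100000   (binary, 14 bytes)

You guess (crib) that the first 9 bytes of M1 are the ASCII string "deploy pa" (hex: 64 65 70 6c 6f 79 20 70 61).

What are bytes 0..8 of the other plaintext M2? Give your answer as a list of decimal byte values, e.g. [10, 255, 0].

Since c1 ⊕ c2 = M1 ⊕ M2, XORing with the guessed M1 bytes yields the corresponding M2 bytes: M2 = (c1 ⊕ c2) ⊕ M1.
byte 0: 182 ^ 100 = 210
byte 1: 106 ^ 101 =  15
byte 2:  50 ^ 112 =  66
byte 3: 128 ^ 108 = 236
byte 4: 203 ^ 111 = 164
byte 5:  74 ^ 121 =  51
byte 6: 204 ^  32 = 236
byte 7:  60 ^ 112 =  76
byte 8: 111 ^  97 =  14

[210, 15, 66, 236, 164, 51, 236, 76, 14]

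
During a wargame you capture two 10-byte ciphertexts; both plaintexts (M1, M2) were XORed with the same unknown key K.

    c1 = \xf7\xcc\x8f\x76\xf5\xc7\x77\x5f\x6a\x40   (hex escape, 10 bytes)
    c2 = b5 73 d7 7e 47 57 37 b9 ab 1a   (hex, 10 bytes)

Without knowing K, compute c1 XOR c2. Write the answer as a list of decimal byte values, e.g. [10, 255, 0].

[66, 191, 88, 8, 178, 144, 64, 230, 193, 90]

c1 ⊕ c2 = (M1 ⊕ K) ⊕ (M2 ⊕ K) = M1 ⊕ M2 — the shared key cancels under XOR.
f7 ^ b5 = 42
cc ^ 73 = bf
8f ^ d7 = 58
76 ^ 7e = 08
f5 ^ 47 = b2
c7 ^ 57 = 90
77 ^ 37 = 40
5f ^ b9 = e6
6a ^ ab = c1
40 ^ 1a = 5a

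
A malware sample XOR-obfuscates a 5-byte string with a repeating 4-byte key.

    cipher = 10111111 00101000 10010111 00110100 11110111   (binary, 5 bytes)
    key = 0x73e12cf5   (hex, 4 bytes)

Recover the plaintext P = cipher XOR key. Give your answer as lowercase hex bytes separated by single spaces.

cc c9 bb c1 84

The 4-byte key repeats, so the effective keystream is 73 e1 2c f5 73.
byte 0: bf ^ 73 = cc
byte 1: 28 ^ e1 = c9
byte 2: 97 ^ 2c = bb
byte 3: 34 ^ f5 = c1
byte 4: f7 ^ 73 = 84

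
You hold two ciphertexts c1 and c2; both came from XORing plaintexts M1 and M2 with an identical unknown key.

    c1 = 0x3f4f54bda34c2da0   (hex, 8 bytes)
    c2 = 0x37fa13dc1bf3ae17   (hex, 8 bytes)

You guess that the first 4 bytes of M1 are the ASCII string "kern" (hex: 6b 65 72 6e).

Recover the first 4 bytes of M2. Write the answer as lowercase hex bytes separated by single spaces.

First, c1 ⊕ c2 = (M1 ⊕ K) ⊕ (M2 ⊕ K) = M1 ⊕ M2, so the key drops out. Then M2 = (M1 ⊕ M2) ⊕ M1 over the first 4 bytes.
byte 0: (3f XOR 37) XOR 6b = 08 XOR 6b = 63
byte 1: (4f XOR fa) XOR 65 = b5 XOR 65 = d0
byte 2: (54 XOR 13) XOR 72 = 47 XOR 72 = 35
byte 3: (bd XOR dc) XOR 6e = 61 XOR 6e = 0f

63 d0 35 0f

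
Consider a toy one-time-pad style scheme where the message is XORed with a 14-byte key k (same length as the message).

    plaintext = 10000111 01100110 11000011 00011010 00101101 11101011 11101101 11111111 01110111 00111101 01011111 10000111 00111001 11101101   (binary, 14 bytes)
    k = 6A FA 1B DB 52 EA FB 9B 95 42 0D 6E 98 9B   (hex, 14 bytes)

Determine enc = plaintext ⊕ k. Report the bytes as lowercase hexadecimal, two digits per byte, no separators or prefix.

ed9cd8c17f011664e27f52e9a176

byte 0: 135 ⊕ 106 = 237
byte 1: 102 ⊕ 250 = 156
byte 2: 195 ⊕  27 = 216
byte 3:  26 ⊕ 219 = 193
byte 4:  45 ⊕  82 = 127
byte 5: 235 ⊕ 234 =   1
byte 6: 237 ⊕ 251 =  22
byte 7: 255 ⊕ 155 = 100
byte 8: 119 ⊕ 149 = 226
byte 9:  61 ⊕  66 = 127
byte 10:  95 ⊕  13 =  82
byte 11: 135 ⊕ 110 = 233
byte 12:  57 ⊕ 152 = 161
byte 13: 237 ⊕ 155 = 118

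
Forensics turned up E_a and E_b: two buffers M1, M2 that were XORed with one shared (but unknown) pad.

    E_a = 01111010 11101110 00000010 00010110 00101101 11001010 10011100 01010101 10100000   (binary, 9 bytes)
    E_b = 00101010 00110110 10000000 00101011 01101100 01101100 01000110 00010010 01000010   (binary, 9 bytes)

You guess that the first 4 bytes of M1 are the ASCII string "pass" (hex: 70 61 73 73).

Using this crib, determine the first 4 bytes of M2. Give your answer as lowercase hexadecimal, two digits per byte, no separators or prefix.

First, E_a ⊕ E_b = (M1 ⊕ K) ⊕ (M2 ⊕ K) = M1 ⊕ M2, so the key drops out. Then M2 = (M1 ⊕ M2) ⊕ M1 over the first 4 bytes.
byte 0: (7a ^ 2a) ^ 70 = 50 ^ 70 = 20
byte 1: (ee ^ 36) ^ 61 = d8 ^ 61 = b9
byte 2: (02 ^ 80) ^ 73 = 82 ^ 73 = f1
byte 3: (16 ^ 2b) ^ 73 = 3d ^ 73 = 4e

20b9f14e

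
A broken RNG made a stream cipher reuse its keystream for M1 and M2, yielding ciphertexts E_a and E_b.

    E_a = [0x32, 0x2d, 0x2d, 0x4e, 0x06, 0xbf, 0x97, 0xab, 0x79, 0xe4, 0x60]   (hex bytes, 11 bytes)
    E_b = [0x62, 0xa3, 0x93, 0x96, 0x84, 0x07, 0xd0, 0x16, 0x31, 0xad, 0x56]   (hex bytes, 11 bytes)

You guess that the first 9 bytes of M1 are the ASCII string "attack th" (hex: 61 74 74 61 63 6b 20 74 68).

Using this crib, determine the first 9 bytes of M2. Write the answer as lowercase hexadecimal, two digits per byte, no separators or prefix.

31facab9e1d367c920

First, E_a ⊕ E_b = (M1 ⊕ K) ⊕ (M2 ⊕ K) = M1 ⊕ M2, so the key drops out. Then M2 = (M1 ⊕ M2) ⊕ M1 over the first 9 bytes.
byte 0: (32 xor 62) xor 61 = 50 xor 61 = 31
byte 1: (2d xor a3) xor 74 = 8e xor 74 = fa
byte 2: (2d xor 93) xor 74 = be xor 74 = ca
byte 3: (4e xor 96) xor 61 = d8 xor 61 = b9
byte 4: (06 xor 84) xor 63 = 82 xor 63 = e1
byte 5: (bf xor 07) xor 6b = b8 xor 6b = d3
byte 6: (97 xor d0) xor 20 = 47 xor 20 = 67
byte 7: (ab xor 16) xor 74 = bd xor 74 = c9
byte 8: (79 xor 31) xor 68 = 48 xor 68 = 20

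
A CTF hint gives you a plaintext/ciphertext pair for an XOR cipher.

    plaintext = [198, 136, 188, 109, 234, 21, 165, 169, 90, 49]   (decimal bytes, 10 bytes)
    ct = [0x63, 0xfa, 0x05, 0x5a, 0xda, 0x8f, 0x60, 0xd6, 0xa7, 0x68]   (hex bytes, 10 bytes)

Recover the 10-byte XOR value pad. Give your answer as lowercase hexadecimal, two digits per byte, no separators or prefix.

a572b937309ac57ffd59

Since ct = plaintext ⊕ pad, XORing both sides with plaintext gives pad = plaintext ⊕ ct.
c6 XOR 63 = a5
88 XOR fa = 72
bc XOR 05 = b9
6d XOR 5a = 37
ea XOR da = 30
15 XOR 8f = 9a
a5 XOR 60 = c5
a9 XOR d6 = 7f
5a XOR a7 = fd
31 XOR 68 = 59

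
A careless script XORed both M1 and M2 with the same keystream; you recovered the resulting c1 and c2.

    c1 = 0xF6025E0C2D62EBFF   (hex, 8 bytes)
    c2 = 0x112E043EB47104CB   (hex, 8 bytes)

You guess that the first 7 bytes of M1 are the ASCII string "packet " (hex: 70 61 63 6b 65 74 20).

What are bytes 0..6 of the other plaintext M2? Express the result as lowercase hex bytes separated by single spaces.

97 4d 39 59 fc 67 cf

First, c1 ⊕ c2 = (M1 ⊕ K) ⊕ (M2 ⊕ K) = M1 ⊕ M2, so the key drops out. Then M2 = (M1 ⊕ M2) ⊕ M1 over the first 7 bytes.
byte 0: (f6 ⊕ 11) ⊕ 70 = e7 ⊕ 70 = 97
byte 1: (02 ⊕ 2e) ⊕ 61 = 2c ⊕ 61 = 4d
byte 2: (5e ⊕ 04) ⊕ 63 = 5a ⊕ 63 = 39
byte 3: (0c ⊕ 3e) ⊕ 6b = 32 ⊕ 6b = 59
byte 4: (2d ⊕ b4) ⊕ 65 = 99 ⊕ 65 = fc
byte 5: (62 ⊕ 71) ⊕ 74 = 13 ⊕ 74 = 67
byte 6: (eb ⊕ 04) ⊕ 20 = ef ⊕ 20 = cf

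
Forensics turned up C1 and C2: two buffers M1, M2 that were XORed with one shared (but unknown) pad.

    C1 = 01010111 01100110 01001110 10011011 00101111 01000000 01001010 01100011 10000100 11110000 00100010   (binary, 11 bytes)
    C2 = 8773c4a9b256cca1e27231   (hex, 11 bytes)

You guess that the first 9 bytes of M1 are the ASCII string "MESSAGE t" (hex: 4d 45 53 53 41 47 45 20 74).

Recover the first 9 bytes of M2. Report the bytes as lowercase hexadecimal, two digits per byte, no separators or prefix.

First, C1 ⊕ C2 = (M1 ⊕ K) ⊕ (M2 ⊕ K) = M1 ⊕ M2, so the key drops out. Then M2 = (M1 ⊕ M2) ⊕ M1 over the first 9 bytes.
byte 0: (57 XOR 87) XOR 4d = d0 XOR 4d = 9d
byte 1: (66 XOR 73) XOR 45 = 15 XOR 45 = 50
byte 2: (4e XOR c4) XOR 53 = 8a XOR 53 = d9
byte 3: (9b XOR a9) XOR 53 = 32 XOR 53 = 61
byte 4: (2f XOR b2) XOR 41 = 9d XOR 41 = dc
byte 5: (40 XOR 56) XOR 47 = 16 XOR 47 = 51
byte 6: (4a XOR cc) XOR 45 = 86 XOR 45 = c3
byte 7: (63 XOR a1) XOR 20 = c2 XOR 20 = e2
byte 8: (84 XOR e2) XOR 74 = 66 XOR 74 = 12

9d50d961dc51c3e212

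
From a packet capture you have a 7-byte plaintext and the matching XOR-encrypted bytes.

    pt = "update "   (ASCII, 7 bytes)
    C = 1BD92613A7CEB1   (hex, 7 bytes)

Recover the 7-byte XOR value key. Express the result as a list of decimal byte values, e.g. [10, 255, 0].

Since C = pt ⊕ key, XORing both sides with pt gives key = pt ⊕ C.
byte 0: 75 xor 1b = 6e
byte 1: 70 xor d9 = a9
byte 2: 64 xor 26 = 42
byte 3: 61 xor 13 = 72
byte 4: 74 xor a7 = d3
byte 5: 65 xor ce = ab
byte 6: 20 xor b1 = 91

[110, 169, 66, 114, 211, 171, 145]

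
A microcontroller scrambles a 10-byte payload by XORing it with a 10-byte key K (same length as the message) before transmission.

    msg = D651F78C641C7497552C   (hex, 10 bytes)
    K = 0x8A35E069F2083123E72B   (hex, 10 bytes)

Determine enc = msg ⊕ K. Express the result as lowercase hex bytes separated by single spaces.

5c 64 17 e5 96 14 45 b4 b2 07

d6 XOR 8a = 5c
51 XOR 35 = 64
f7 XOR e0 = 17
8c XOR 69 = e5
64 XOR f2 = 96
1c XOR 08 = 14
74 XOR 31 = 45
97 XOR 23 = b4
55 XOR e7 = b2
2c XOR 2b = 07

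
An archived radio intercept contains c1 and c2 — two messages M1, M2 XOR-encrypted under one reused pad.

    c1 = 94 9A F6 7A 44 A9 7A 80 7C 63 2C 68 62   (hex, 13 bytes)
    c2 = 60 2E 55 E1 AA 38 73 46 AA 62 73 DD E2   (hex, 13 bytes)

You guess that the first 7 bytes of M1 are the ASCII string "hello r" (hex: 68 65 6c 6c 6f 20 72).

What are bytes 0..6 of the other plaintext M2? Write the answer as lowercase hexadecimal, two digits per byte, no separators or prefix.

First, c1 ⊕ c2 = (M1 ⊕ K) ⊕ (M2 ⊕ K) = M1 ⊕ M2, so the key drops out. Then M2 = (M1 ⊕ M2) ⊕ M1 over the first 7 bytes.
byte 0: (94 ⊕ 60) ⊕ 68 = f4 ⊕ 68 = 9c
byte 1: (9a ⊕ 2e) ⊕ 65 = b4 ⊕ 65 = d1
byte 2: (f6 ⊕ 55) ⊕ 6c = a3 ⊕ 6c = cf
byte 3: (7a ⊕ e1) ⊕ 6c = 9b ⊕ 6c = f7
byte 4: (44 ⊕ aa) ⊕ 6f = ee ⊕ 6f = 81
byte 5: (a9 ⊕ 38) ⊕ 20 = 91 ⊕ 20 = b1
byte 6: (7a ⊕ 73) ⊕ 72 = 09 ⊕ 72 = 7b

9cd1cff781b17b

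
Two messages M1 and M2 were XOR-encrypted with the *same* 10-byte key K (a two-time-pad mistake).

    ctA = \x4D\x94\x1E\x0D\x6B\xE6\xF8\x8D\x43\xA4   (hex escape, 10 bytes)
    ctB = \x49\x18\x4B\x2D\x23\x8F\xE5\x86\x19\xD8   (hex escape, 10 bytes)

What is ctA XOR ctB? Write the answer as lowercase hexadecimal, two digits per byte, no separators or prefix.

048c552048691d0b5a7c

ctA ⊕ ctB = (M1 ⊕ K) ⊕ (M2 ⊕ K) = M1 ⊕ M2 — the shared key cancels under XOR.
4d ^ 49 = 04
94 ^ 18 = 8c
1e ^ 4b = 55
0d ^ 2d = 20
6b ^ 23 = 48
e6 ^ 8f = 69
f8 ^ e5 = 1d
8d ^ 86 = 0b
43 ^ 19 = 5a
a4 ^ d8 = 7c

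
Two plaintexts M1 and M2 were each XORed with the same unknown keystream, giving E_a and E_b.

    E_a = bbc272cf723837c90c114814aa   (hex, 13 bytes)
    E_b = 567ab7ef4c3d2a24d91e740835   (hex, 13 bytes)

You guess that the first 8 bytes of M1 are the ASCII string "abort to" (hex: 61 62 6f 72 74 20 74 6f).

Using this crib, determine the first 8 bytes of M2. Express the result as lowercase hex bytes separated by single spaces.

First, E_a ⊕ E_b = (M1 ⊕ K) ⊕ (M2 ⊕ K) = M1 ⊕ M2, so the key drops out. Then M2 = (M1 ⊕ M2) ⊕ M1 over the first 8 bytes.
byte 0: (bb XOR 56) XOR 61 = ed XOR 61 = 8c
byte 1: (c2 XOR 7a) XOR 62 = b8 XOR 62 = da
byte 2: (72 XOR b7) XOR 6f = c5 XOR 6f = aa
byte 3: (cf XOR ef) XOR 72 = 20 XOR 72 = 52
byte 4: (72 XOR 4c) XOR 74 = 3e XOR 74 = 4a
byte 5: (38 XOR 3d) XOR 20 = 05 XOR 20 = 25
byte 6: (37 XOR 2a) XOR 74 = 1d XOR 74 = 69
byte 7: (c9 XOR 24) XOR 6f = ed XOR 6f = 82

8c da aa 52 4a 25 69 82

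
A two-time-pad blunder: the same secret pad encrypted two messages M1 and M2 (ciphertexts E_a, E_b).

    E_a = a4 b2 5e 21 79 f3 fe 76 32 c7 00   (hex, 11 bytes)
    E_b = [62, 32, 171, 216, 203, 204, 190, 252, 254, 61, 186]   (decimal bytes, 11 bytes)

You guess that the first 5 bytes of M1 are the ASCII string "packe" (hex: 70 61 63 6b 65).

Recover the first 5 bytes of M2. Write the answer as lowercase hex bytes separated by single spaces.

ea f3 96 92 d7

First, E_a ⊕ E_b = (M1 ⊕ K) ⊕ (M2 ⊕ K) = M1 ⊕ M2, so the key drops out. Then M2 = (M1 ⊕ M2) ⊕ M1 over the first 5 bytes.
byte 0: (a4 xor 3e) xor 70 = 9a xor 70 = ea
byte 1: (b2 xor 20) xor 61 = 92 xor 61 = f3
byte 2: (5e xor ab) xor 63 = f5 xor 63 = 96
byte 3: (21 xor d8) xor 6b = f9 xor 6b = 92
byte 4: (79 xor cb) xor 65 = b2 xor 65 = d7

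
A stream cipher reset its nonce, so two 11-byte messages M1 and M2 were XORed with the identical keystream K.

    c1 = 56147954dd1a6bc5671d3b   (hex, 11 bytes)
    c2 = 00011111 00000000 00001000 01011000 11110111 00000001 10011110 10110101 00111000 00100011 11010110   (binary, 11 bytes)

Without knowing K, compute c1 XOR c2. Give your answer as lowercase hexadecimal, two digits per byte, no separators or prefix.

c1 ⊕ c2 = (M1 ⊕ K) ⊕ (M2 ⊕ K) = M1 ⊕ M2 — the shared key cancels under XOR.
56 ^ 1f = 49
14 ^ 00 = 14
79 ^ 08 = 71
54 ^ 58 = 0c
dd ^ f7 = 2a
1a ^ 01 = 1b
6b ^ 9e = f5
c5 ^ b5 = 70
67 ^ 38 = 5f
1d ^ 23 = 3e
3b ^ d6 = ed

4914710c2a1bf5705f3eed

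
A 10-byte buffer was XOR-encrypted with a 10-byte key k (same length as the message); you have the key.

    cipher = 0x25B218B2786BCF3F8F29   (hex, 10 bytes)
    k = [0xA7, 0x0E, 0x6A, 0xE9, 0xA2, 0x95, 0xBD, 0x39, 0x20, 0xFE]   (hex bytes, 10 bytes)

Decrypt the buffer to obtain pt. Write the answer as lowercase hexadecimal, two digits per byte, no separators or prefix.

 37 xor 167 = 130
178 xor  14 = 188
 24 xor 106 = 114
178 xor 233 =  91
120 xor 162 = 218
107 xor 149 = 254
207 xor 189 = 114
 63 xor  57 =   6
143 xor  32 = 175
 41 xor 254 = 215

82bc725bdafe7206afd7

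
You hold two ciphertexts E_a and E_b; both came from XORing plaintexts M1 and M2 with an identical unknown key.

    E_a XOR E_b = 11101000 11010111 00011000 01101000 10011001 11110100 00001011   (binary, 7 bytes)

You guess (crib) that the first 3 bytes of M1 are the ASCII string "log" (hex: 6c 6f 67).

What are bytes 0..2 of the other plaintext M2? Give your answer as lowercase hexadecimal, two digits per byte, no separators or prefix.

Since E_a ⊕ E_b = M1 ⊕ M2, XORing with the guessed M1 bytes yields the corresponding M2 bytes: M2 = (E_a ⊕ E_b) ⊕ M1.
11101000 ^ 01101100 = 10000100
11010111 ^ 01101111 = 10111000
00011000 ^ 01100111 = 01111111

84b87f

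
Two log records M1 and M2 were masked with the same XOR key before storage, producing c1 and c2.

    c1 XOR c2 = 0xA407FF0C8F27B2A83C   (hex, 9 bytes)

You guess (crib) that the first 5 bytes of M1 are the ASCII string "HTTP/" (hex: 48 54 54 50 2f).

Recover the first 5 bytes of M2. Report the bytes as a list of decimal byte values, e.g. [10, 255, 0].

[236, 83, 171, 92, 160]

Since c1 ⊕ c2 = M1 ⊕ M2, XORing with the guessed M1 bytes yields the corresponding M2 bytes: M2 = (c1 ⊕ c2) ⊕ M1.
a4 ^ 48 = ec
07 ^ 54 = 53
ff ^ 54 = ab
0c ^ 50 = 5c
8f ^ 2f = a0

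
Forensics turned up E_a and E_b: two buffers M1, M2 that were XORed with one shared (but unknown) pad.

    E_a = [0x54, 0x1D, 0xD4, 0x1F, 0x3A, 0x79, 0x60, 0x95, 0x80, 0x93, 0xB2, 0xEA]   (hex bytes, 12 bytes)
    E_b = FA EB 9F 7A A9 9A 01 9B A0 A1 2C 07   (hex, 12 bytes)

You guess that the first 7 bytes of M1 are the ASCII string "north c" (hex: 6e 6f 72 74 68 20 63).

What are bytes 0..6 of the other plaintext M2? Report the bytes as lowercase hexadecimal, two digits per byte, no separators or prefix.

First, E_a ⊕ E_b = (M1 ⊕ K) ⊕ (M2 ⊕ K) = M1 ⊕ M2, so the key drops out. Then M2 = (M1 ⊕ M2) ⊕ M1 over the first 7 bytes.
byte 0: (54 ^ fa) ^ 6e = ae ^ 6e = c0
byte 1: (1d ^ eb) ^ 6f = f6 ^ 6f = 99
byte 2: (d4 ^ 9f) ^ 72 = 4b ^ 72 = 39
byte 3: (1f ^ 7a) ^ 74 = 65 ^ 74 = 11
byte 4: (3a ^ a9) ^ 68 = 93 ^ 68 = fb
byte 5: (79 ^ 9a) ^ 20 = e3 ^ 20 = c3
byte 6: (60 ^ 01) ^ 63 = 61 ^ 63 = 02

c0993911fbc302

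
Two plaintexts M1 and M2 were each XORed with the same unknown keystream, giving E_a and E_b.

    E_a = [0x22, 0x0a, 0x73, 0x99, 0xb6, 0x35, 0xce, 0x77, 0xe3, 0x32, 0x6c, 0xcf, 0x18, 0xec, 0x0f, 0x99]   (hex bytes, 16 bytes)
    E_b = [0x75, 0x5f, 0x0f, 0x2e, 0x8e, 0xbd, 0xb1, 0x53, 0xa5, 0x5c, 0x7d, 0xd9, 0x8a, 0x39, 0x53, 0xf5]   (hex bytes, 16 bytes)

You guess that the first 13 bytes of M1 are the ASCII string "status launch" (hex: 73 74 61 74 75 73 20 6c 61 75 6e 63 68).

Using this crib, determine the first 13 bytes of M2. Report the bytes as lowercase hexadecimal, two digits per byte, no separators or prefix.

24211dc34dfb5f48271b7f75fa

First, E_a ⊕ E_b = (M1 ⊕ K) ⊕ (M2 ⊕ K) = M1 ⊕ M2, so the key drops out. Then M2 = (M1 ⊕ M2) ⊕ M1 over the first 13 bytes.
byte 0: (22 xor 75) xor 73 = 57 xor 73 = 24
byte 1: (0a xor 5f) xor 74 = 55 xor 74 = 21
byte 2: (73 xor 0f) xor 61 = 7c xor 61 = 1d
byte 3: (99 xor 2e) xor 74 = b7 xor 74 = c3
byte 4: (b6 xor 8e) xor 75 = 38 xor 75 = 4d
byte 5: (35 xor bd) xor 73 = 88 xor 73 = fb
byte 6: (ce xor b1) xor 20 = 7f xor 20 = 5f
byte 7: (77 xor 53) xor 6c = 24 xor 6c = 48
byte 8: (e3 xor a5) xor 61 = 46 xor 61 = 27
byte 9: (32 xor 5c) xor 75 = 6e xor 75 = 1b
byte 10: (6c xor 7d) xor 6e = 11 xor 6e = 7f
byte 11: (cf xor d9) xor 63 = 16 xor 63 = 75
byte 12: (18 xor 8a) xor 68 = 92 xor 68 = fa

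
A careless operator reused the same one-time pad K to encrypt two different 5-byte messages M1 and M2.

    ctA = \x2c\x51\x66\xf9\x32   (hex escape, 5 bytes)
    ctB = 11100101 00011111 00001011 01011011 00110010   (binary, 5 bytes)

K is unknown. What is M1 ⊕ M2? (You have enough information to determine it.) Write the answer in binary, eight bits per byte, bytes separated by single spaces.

ctA ⊕ ctB = (M1 ⊕ K) ⊕ (M2 ⊕ K) = M1 ⊕ M2 — the shared key cancels under XOR.
2c ^ e5 = c9
51 ^ 1f = 4e
66 ^ 0b = 6d
f9 ^ 5b = a2
32 ^ 32 = 00

11001001 01001110 01101101 10100010 00000000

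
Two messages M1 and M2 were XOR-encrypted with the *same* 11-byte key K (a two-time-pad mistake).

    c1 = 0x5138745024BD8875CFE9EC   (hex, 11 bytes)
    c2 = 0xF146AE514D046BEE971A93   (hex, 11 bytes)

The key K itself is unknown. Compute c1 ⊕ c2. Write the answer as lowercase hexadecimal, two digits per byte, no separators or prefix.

c1 ⊕ c2 = (M1 ⊕ K) ⊕ (M2 ⊕ K) = M1 ⊕ M2 — the shared key cancels under XOR.
51 xor f1 = a0
38 xor 46 = 7e
74 xor ae = da
50 xor 51 = 01
24 xor 4d = 69
bd xor 04 = b9
88 xor 6b = e3
75 xor ee = 9b
cf xor 97 = 58
e9 xor 1a = f3
ec xor 93 = 7f

a07eda0169b9e39b58f37f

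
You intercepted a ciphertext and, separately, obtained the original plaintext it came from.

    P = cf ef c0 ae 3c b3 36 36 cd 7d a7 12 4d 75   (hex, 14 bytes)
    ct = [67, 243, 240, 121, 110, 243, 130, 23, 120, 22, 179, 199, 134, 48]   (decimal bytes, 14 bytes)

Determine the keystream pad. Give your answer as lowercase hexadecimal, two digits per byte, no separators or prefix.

8c1c30d75240b421b56b14d5cb45

Since ct = P ⊕ pad, XORing both sides with P gives pad = P ⊕ ct.
207 ⊕  67 = 140
239 ⊕ 243 =  28
192 ⊕ 240 =  48
174 ⊕ 121 = 215
 60 ⊕ 110 =  82
179 ⊕ 243 =  64
 54 ⊕ 130 = 180
 54 ⊕  23 =  33
205 ⊕ 120 = 181
125 ⊕  22 = 107
167 ⊕ 179 =  20
 18 ⊕ 199 = 213
 77 ⊕ 134 = 203
117 ⊕  48 =  69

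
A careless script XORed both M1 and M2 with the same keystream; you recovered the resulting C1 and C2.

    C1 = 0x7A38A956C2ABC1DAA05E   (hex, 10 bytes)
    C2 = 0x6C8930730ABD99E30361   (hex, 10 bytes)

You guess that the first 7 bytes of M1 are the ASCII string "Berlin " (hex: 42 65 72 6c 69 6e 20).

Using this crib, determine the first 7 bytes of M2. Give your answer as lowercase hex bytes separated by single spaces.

54 d4 eb 49 a1 78 78

First, C1 ⊕ C2 = (M1 ⊕ K) ⊕ (M2 ⊕ K) = M1 ⊕ M2, so the key drops out. Then M2 = (M1 ⊕ M2) ⊕ M1 over the first 7 bytes.
byte 0: (7a xor 6c) xor 42 = 16 xor 42 = 54
byte 1: (38 xor 89) xor 65 = b1 xor 65 = d4
byte 2: (a9 xor 30) xor 72 = 99 xor 72 = eb
byte 3: (56 xor 73) xor 6c = 25 xor 6c = 49
byte 4: (c2 xor 0a) xor 69 = c8 xor 69 = a1
byte 5: (ab xor bd) xor 6e = 16 xor 6e = 78
byte 6: (c1 xor 99) xor 20 = 58 xor 20 = 78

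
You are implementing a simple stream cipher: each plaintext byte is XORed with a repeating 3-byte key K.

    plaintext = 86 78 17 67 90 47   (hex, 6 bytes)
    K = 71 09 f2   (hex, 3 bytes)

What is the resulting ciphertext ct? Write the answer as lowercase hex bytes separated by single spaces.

The 3-byte key repeats, so the effective keystream is 71 09 f2 71 09 f2.
byte 0: 86 ^ 71 = f7
byte 1: 78 ^ 09 = 71
byte 2: 17 ^ f2 = e5
byte 3: 67 ^ 71 = 16
byte 4: 90 ^ 09 = 99
byte 5: 47 ^ f2 = b5

f7 71 e5 16 99 b5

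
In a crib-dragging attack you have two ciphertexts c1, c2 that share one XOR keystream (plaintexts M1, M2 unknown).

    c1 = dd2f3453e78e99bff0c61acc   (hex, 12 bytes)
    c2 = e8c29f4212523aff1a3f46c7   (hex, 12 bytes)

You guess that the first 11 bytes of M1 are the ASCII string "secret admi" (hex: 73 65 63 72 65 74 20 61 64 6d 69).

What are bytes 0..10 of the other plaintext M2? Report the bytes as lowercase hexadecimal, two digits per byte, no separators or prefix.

First, c1 ⊕ c2 = (M1 ⊕ K) ⊕ (M2 ⊕ K) = M1 ⊕ M2, so the key drops out. Then M2 = (M1 ⊕ M2) ⊕ M1 over the first 11 bytes.
byte 0: (dd ⊕ e8) ⊕ 73 = 35 ⊕ 73 = 46
byte 1: (2f ⊕ c2) ⊕ 65 = ed ⊕ 65 = 88
byte 2: (34 ⊕ 9f) ⊕ 63 = ab ⊕ 63 = c8
byte 3: (53 ⊕ 42) ⊕ 72 = 11 ⊕ 72 = 63
byte 4: (e7 ⊕ 12) ⊕ 65 = f5 ⊕ 65 = 90
byte 5: (8e ⊕ 52) ⊕ 74 = dc ⊕ 74 = a8
byte 6: (99 ⊕ 3a) ⊕ 20 = a3 ⊕ 20 = 83
byte 7: (bf ⊕ ff) ⊕ 61 = 40 ⊕ 61 = 21
byte 8: (f0 ⊕ 1a) ⊕ 64 = ea ⊕ 64 = 8e
byte 9: (c6 ⊕ 3f) ⊕ 6d = f9 ⊕ 6d = 94
byte 10: (1a ⊕ 46) ⊕ 69 = 5c ⊕ 69 = 35

4688c86390a883218e9435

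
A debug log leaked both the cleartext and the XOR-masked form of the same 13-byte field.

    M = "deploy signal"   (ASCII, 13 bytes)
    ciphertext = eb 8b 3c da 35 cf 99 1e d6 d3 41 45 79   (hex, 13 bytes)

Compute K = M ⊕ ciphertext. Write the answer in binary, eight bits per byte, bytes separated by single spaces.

10001111 11101110 01001100 10110110 01011010 10110110 10111001 01101101 10111111 10110100 00101111 00100100 00010101

Since ciphertext = M ⊕ K, XORing both sides with M gives K = M ⊕ ciphertext.
01100100 ⊕ 11101011 = 10001111
01100101 ⊕ 10001011 = 11101110
01110000 ⊕ 00111100 = 01001100
01101100 ⊕ 11011010 = 10110110
01101111 ⊕ 00110101 = 01011010
01111001 ⊕ 11001111 = 10110110
00100000 ⊕ 10011001 = 10111001
01110011 ⊕ 00011110 = 01101101
01101001 ⊕ 11010110 = 10111111
01100111 ⊕ 11010011 = 10110100
01101110 ⊕ 01000001 = 00101111
01100001 ⊕ 01000101 = 00100100
01101100 ⊕ 01111001 = 00010101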